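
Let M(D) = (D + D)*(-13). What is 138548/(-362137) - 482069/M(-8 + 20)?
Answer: 174531794477/112986744 ≈ 1544.7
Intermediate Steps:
M(D) = -26*D (M(D) = (2*D)*(-13) = -26*D)
138548/(-362137) - 482069/M(-8 + 20) = 138548/(-362137) - 482069*(-1/(26*(-8 + 20))) = 138548*(-1/362137) - 482069/((-26*12)) = -138548/362137 - 482069/(-312) = -138548/362137 - 482069*(-1/312) = -138548/362137 + 482069/312 = 174531794477/112986744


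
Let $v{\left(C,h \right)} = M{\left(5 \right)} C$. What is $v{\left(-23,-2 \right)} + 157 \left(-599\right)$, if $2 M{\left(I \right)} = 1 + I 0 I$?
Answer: $- \frac{188109}{2} \approx -94055.0$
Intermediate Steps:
$M{\left(I \right)} = \frac{1}{2}$ ($M{\left(I \right)} = \frac{1 + I 0 I}{2} = \frac{1 + 0 I}{2} = \frac{1 + 0}{2} = \frac{1}{2} \cdot 1 = \frac{1}{2}$)
$v{\left(C,h \right)} = \frac{C}{2}$
$v{\left(-23,-2 \right)} + 157 \left(-599\right) = \frac{1}{2} \left(-23\right) + 157 \left(-599\right) = - \frac{23}{2} - 94043 = - \frac{188109}{2}$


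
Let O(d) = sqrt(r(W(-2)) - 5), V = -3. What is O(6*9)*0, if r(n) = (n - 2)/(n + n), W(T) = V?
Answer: 0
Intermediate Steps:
W(T) = -3
r(n) = (-2 + n)/(2*n) (r(n) = (-2 + n)/((2*n)) = (-2 + n)*(1/(2*n)) = (-2 + n)/(2*n))
O(d) = 5*I*sqrt(6)/6 (O(d) = sqrt((1/2)*(-2 - 3)/(-3) - 5) = sqrt((1/2)*(-1/3)*(-5) - 5) = sqrt(5/6 - 5) = sqrt(-25/6) = 5*I*sqrt(6)/6)
O(6*9)*0 = (5*I*sqrt(6)/6)*0 = 0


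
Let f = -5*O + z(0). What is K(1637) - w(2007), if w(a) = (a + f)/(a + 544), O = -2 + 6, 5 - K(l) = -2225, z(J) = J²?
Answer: 5686743/2551 ≈ 2229.2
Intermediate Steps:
K(l) = 2230 (K(l) = 5 - 1*(-2225) = 5 + 2225 = 2230)
O = 4
f = -20 (f = -5*4 + 0² = -20 + 0 = -20)
w(a) = (-20 + a)/(544 + a) (w(a) = (a - 20)/(a + 544) = (-20 + a)/(544 + a))
K(1637) - w(2007) = 2230 - (-20 + 2007)/(544 + 2007) = 2230 - 1987/2551 = 5686743/2551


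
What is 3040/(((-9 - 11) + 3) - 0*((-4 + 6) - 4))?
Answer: -3040/17 ≈ -178.82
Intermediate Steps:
3040/(((-9 - 11) + 3) - 0*((-4 + 6) - 4)) = 3040/((-20 + 3) - 0*(2 - 4)) = 3040/(-17 - 0*(-2)) = 3040/(-17 - 15*0) = 3040/(-17 + 0) = 3040/(-17) = 3040*(-1/17) = -3040/17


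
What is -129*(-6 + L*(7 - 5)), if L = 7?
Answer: -1032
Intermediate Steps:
-129*(-6 + L*(7 - 5)) = -129*(-6 + 7*(7 - 5)) = -129*(-6 + 7*2) = -129*(-6 + 14) = -129*8 = -1032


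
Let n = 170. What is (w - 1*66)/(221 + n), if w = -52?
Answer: -118/391 ≈ -0.30179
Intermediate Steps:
(w - 1*66)/(221 + n) = (-52 - 1*66)/(221 + 170) = (-52 - 66)/391 = -118*1/391 = -118/391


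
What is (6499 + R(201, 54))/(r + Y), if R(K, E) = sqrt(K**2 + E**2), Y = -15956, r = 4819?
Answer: -6499/11137 - 3*sqrt(4813)/11137 ≈ -0.60224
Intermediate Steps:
R(K, E) = sqrt(E**2 + K**2)
(6499 + R(201, 54))/(r + Y) = (6499 + sqrt(54**2 + 201**2))/(4819 - 15956) = (6499 + sqrt(2916 + 40401))/(-11137) = (6499 + sqrt(43317))*(-1/11137) = (6499 + 3*sqrt(4813))*(-1/11137) = -6499/11137 - 3*sqrt(4813)/11137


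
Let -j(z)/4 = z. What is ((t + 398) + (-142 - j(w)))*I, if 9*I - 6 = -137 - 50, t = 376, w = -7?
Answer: -109324/9 ≈ -12147.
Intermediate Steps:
j(z) = -4*z
I = -181/9 (I = ⅔ + (-137 - 50)/9 = ⅔ + (⅑)*(-187) = ⅔ - 187/9 = -181/9 ≈ -20.111)
((t + 398) + (-142 - j(w)))*I = ((376 + 398) + (-142 - (-4)*(-7)))*(-181/9) = (774 + (-142 - 1*28))*(-181/9) = (774 + (-142 - 28))*(-181/9) = (774 - 170)*(-181/9) = 604*(-181/9) = -109324/9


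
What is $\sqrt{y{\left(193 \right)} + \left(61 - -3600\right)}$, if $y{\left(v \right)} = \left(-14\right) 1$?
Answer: $\sqrt{3647} \approx 60.39$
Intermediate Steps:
$y{\left(v \right)} = -14$
$\sqrt{y{\left(193 \right)} + \left(61 - -3600\right)} = \sqrt{-14 + \left(61 - -3600\right)} = \sqrt{-14 + \left(61 + 3600\right)} = \sqrt{-14 + 3661} = \sqrt{3647}$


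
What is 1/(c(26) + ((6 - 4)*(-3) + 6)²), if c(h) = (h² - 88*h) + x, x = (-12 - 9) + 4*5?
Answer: -1/1613 ≈ -0.00061996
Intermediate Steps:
x = -1 (x = -21 + 20 = -1)
c(h) = -1 + h² - 88*h (c(h) = (h² - 88*h) - 1 = -1 + h² - 88*h)
1/(c(26) + ((6 - 4)*(-3) + 6)²) = 1/((-1 + 26² - 88*26) + ((6 - 4)*(-3) + 6)²) = 1/((-1 + 676 - 2288) + (2*(-3) + 6)²) = 1/(-1613 + (-6 + 6)²) = 1/(-1613 + 0²) = 1/(-1613 + 0) = 1/(-1613) = -1/1613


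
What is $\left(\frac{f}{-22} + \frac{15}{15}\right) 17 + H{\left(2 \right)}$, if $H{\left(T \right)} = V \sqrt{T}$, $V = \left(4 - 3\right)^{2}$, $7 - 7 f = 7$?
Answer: $17 + \sqrt{2} \approx 18.414$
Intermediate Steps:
$f = 0$ ($f = 1 - 1 = 0$)
$V = 1$ ($V = 1^{2} = 1$)
$H{\left(T \right)} = \sqrt{T}$ ($H{\left(T \right)} = 1 \sqrt{T} = \sqrt{T}$)
$\left(\frac{f}{-22} + \frac{15}{15}\right) 17 + H{\left(2 \right)} = \left(\frac{0}{-22} + \frac{15}{15}\right) 17 + \sqrt{2} = \left(0 \left(- \frac{1}{22}\right) + 15 \cdot \frac{1}{15}\right) 17 + \sqrt{2} = \left(0 + 1\right) 17 + \sqrt{2} = 1 \cdot 17 + \sqrt{2} = 17 + \sqrt{2}$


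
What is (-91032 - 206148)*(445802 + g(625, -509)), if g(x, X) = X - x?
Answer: -132146436240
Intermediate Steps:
(-91032 - 206148)*(445802 + g(625, -509)) = (-91032 - 206148)*(445802 + (-509 - 1*625)) = -297180*(445802 + (-509 - 625)) = -297180*(445802 - 1134) = -297180*444668 = -132146436240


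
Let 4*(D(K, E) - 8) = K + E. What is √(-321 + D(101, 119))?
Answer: I*√258 ≈ 16.062*I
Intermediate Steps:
D(K, E) = 8 + E/4 + K/4 (D(K, E) = 8 + (K + E)/4 = 8 + (E + K)/4 = 8 + (E/4 + K/4) = 8 + E/4 + K/4)
√(-321 + D(101, 119)) = √(-321 + (8 + (¼)*119 + (¼)*101)) = √(-321 + (8 + 119/4 + 101/4)) = √(-321 + 63) = √(-258) = I*√258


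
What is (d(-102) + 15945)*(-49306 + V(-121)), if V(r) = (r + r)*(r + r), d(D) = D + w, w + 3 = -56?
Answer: 146128272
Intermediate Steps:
w = -59 (w = -3 - 56 = -59)
d(D) = -59 + D (d(D) = D - 59 = -59 + D)
V(r) = 4*r² (V(r) = (2*r)*(2*r) = 4*r²)
(d(-102) + 15945)*(-49306 + V(-121)) = ((-59 - 102) + 15945)*(-49306 + 4*(-121)²) = (-161 + 15945)*(-49306 + 4*14641) = 15784*(-49306 + 58564) = 15784*9258 = 146128272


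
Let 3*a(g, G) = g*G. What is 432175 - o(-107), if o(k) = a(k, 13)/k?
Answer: 1296512/3 ≈ 4.3217e+5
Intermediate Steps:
a(g, G) = G*g/3 (a(g, G) = (g*G)/3 = (G*g)/3 = G*g/3)
o(k) = 13/3 (o(k) = ((1/3)*13*k)/k = (13*k/3)/k = 13/3)
432175 - o(-107) = 432175 - 1*13/3 = 432175 - 13/3 = 1296512/3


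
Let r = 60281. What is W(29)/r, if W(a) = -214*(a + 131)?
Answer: -34240/60281 ≈ -0.56801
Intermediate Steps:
W(a) = -28034 - 214*a (W(a) = -214*(131 + a) = -28034 - 214*a)
W(29)/r = (-28034 - 214*29)/60281 = (-28034 - 6206)*(1/60281) = -34240*1/60281 = -34240/60281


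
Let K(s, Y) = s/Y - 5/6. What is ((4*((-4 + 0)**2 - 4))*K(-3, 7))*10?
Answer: -4240/7 ≈ -605.71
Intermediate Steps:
K(s, Y) = -5/6 + s/Y (K(s, Y) = s/Y - 5*1/6 = s/Y - 5/6 = -5/6 + s/Y)
((4*((-4 + 0)**2 - 4))*K(-3, 7))*10 = ((4*((-4 + 0)**2 - 4))*(-5/6 - 3/7))*10 = ((4*((-4)**2 - 4))*(-5/6 - 3*1/7))*10 = ((4*(16 - 4))*(-5/6 - 3/7))*10 = ((4*12)*(-53/42))*10 = (48*(-53/42))*10 = -424/7*10 = -4240/7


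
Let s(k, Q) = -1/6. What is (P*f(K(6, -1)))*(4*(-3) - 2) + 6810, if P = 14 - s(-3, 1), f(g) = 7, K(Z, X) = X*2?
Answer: 16265/3 ≈ 5421.7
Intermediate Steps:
s(k, Q) = -⅙ (s(k, Q) = -1*⅙ = -⅙)
K(Z, X) = 2*X
P = 85/6 (P = 14 - 1*(-⅙) = 14 + ⅙ = 85/6 ≈ 14.167)
(P*f(K(6, -1)))*(4*(-3) - 2) + 6810 = ((85/6)*7)*(4*(-3) - 2) + 6810 = 595*(-12 - 2)/6 + 6810 = (595/6)*(-14) + 6810 = -4165/3 + 6810 = 16265/3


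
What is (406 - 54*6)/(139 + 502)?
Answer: 82/641 ≈ 0.12793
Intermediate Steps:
(406 - 54*6)/(139 + 502) = (406 - 324)/641 = 82*(1/641) = 82/641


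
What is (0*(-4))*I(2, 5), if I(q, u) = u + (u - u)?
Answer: 0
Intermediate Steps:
I(q, u) = u (I(q, u) = u + 0 = u)
(0*(-4))*I(2, 5) = (0*(-4))*5 = 0*5 = 0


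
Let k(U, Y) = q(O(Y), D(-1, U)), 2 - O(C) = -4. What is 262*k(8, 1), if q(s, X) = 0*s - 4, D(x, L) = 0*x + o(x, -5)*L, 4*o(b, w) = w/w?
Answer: -1048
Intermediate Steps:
O(C) = 6 (O(C) = 2 - 1*(-4) = 2 + 4 = 6)
o(b, w) = ¼ (o(b, w) = (w/w)/4 = (¼)*1 = ¼)
D(x, L) = L/4 (D(x, L) = 0*x + L/4 = 0 + L/4 = L/4)
q(s, X) = -4 (q(s, X) = 0 - 4 = -4)
k(U, Y) = -4
262*k(8, 1) = 262*(-4) = -1048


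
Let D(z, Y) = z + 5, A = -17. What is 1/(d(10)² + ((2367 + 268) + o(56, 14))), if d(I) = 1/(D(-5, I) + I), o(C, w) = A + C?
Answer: 100/267401 ≈ 0.00037397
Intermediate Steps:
D(z, Y) = 5 + z
o(C, w) = -17 + C
d(I) = 1/I (d(I) = 1/((5 - 5) + I) = 1/(0 + I) = 1/I)
1/(d(10)² + ((2367 + 268) + o(56, 14))) = 1/((1/10)² + ((2367 + 268) + (-17 + 56))) = 1/((⅒)² + (2635 + 39)) = 1/(1/100 + 2674) = 1/(267401/100) = 100/267401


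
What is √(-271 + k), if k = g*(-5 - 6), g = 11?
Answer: 14*I*√2 ≈ 19.799*I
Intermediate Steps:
k = -121 (k = 11*(-5 - 6) = 11*(-11) = -121)
√(-271 + k) = √(-271 - 121) = √(-392) = 14*I*√2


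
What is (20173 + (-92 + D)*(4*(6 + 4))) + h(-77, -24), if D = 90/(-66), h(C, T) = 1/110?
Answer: 1808231/110 ≈ 16438.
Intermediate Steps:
h(C, T) = 1/110
D = -15/11 (D = 90*(-1/66) = -15/11 ≈ -1.3636)
(20173 + (-92 + D)*(4*(6 + 4))) + h(-77, -24) = (20173 + (-92 - 15/11)*(4*(6 + 4))) + 1/110 = (20173 - 4108*10/11) + 1/110 = (20173 - 1027/11*40) + 1/110 = (20173 - 41080/11) + 1/110 = 180823/11 + 1/110 = 1808231/110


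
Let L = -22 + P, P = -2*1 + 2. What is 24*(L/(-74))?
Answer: 264/37 ≈ 7.1351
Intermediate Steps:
P = 0 (P = -2 + 2 = 0)
L = -22 (L = -22 + 0 = -22)
24*(L/(-74)) = 24*(-22/(-74)) = 24*(-22*(-1/74)) = 24*(11/37) = 264/37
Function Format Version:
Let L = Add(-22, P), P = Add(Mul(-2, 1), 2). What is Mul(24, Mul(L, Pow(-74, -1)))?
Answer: Rational(264, 37) ≈ 7.1351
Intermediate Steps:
P = 0 (P = Add(-2, 2) = 0)
L = -22 (L = Add(-22, 0) = -22)
Mul(24, Mul(L, Pow(-74, -1))) = Mul(24, Mul(-22, Pow(-74, -1))) = Mul(24, Mul(-22, Rational(-1, 74))) = Mul(24, Rational(11, 37)) = Rational(264, 37)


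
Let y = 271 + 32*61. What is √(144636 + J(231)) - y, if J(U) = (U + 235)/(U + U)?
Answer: -2223 + √7717975419/231 ≈ -1842.7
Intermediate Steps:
J(U) = (235 + U)/(2*U) (J(U) = (235 + U)/((2*U)) = (235 + U)*(1/(2*U)) = (235 + U)/(2*U))
y = 2223 (y = 271 + 1952 = 2223)
√(144636 + J(231)) - y = √(144636 + (½)*(235 + 231)/231) - 1*2223 = √(144636 + (½)*(1/231)*466) - 2223 = √(144636 + 233/231) - 2223 = √(33411149/231) - 2223 = √7717975419/231 - 2223 = -2223 + √7717975419/231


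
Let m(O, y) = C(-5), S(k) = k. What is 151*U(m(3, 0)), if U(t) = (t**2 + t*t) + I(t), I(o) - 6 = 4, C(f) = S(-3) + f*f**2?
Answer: 4949478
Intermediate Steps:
C(f) = -3 + f**3 (C(f) = -3 + f*f**2 = -3 + f**3)
I(o) = 10 (I(o) = 6 + 4 = 10)
m(O, y) = -128 (m(O, y) = -3 + (-5)**3 = -3 - 125 = -128)
U(t) = 10 + 2*t**2 (U(t) = (t**2 + t*t) + 10 = (t**2 + t**2) + 10 = 2*t**2 + 10 = 10 + 2*t**2)
151*U(m(3, 0)) = 151*(10 + 2*(-128)**2) = 151*(10 + 2*16384) = 151*(10 + 32768) = 151*32778 = 4949478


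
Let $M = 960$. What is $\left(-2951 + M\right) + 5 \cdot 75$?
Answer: $-1616$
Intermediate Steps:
$\left(-2951 + M\right) + 5 \cdot 75 = \left(-2951 + 960\right) + 5 \cdot 75 = -1991 + 375 = -1616$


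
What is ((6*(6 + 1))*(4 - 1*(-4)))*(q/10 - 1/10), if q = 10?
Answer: 1512/5 ≈ 302.40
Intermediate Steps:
((6*(6 + 1))*(4 - 1*(-4)))*(q/10 - 1/10) = ((6*(6 + 1))*(4 - 1*(-4)))*(10/10 - 1/10) = ((6*7)*(4 + 4))*(10*(⅒) - 1*⅒) = (42*8)*(1 - ⅒) = 336*(9/10) = 1512/5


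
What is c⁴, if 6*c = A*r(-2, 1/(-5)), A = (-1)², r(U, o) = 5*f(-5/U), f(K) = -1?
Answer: 625/1296 ≈ 0.48225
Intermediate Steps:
r(U, o) = -5 (r(U, o) = 5*(-1) = -5)
A = 1
c = -⅚ (c = (1*(-5))/6 = (⅙)*(-5) = -⅚ ≈ -0.83333)
c⁴ = (-⅚)⁴ = 625/1296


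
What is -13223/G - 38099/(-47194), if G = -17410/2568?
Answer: 801607052203/410823770 ≈ 1951.2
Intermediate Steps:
G = -8705/1284 (G = -17410*1/2568 = -8705/1284 ≈ -6.7796)
-13223/G - 38099/(-47194) = -13223/(-8705/1284) - 38099/(-47194) = -13223*(-1284/8705) - 38099*(-1/47194) = 16978332/8705 + 38099/47194 = 801607052203/410823770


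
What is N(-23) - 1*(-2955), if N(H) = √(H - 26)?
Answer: 2955 + 7*I ≈ 2955.0 + 7.0*I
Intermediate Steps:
N(H) = √(-26 + H)
N(-23) - 1*(-2955) = √(-26 - 23) - 1*(-2955) = √(-49) + 2955 = 7*I + 2955 = 2955 + 7*I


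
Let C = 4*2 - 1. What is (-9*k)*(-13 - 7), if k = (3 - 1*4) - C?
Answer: -1440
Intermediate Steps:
C = 7 (C = 8 - 1 = 7)
k = -8 (k = (3 - 1*4) - 1*7 = (3 - 4) - 7 = -1 - 7 = -8)
(-9*k)*(-13 - 7) = (-9*(-8))*(-13 - 7) = 72*(-20) = -1440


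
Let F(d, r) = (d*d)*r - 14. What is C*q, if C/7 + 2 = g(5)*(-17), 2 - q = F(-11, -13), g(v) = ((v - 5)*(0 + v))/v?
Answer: -22246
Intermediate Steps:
F(d, r) = -14 + r*d**2 (F(d, r) = d**2*r - 14 = r*d**2 - 14 = -14 + r*d**2)
g(v) = -5 + v (g(v) = ((-5 + v)*v)/v = (v*(-5 + v))/v = -5 + v)
q = 1589 (q = 2 - (-14 - 13*(-11)**2) = 2 - (-14 - 13*121) = 2 - (-14 - 1573) = 2 - 1*(-1587) = 2 + 1587 = 1589)
C = -14 (C = -14 + 7*((-5 + 5)*(-17)) = -14 + 7*(0*(-17)) = -14 + 7*0 = -14 + 0 = -14)
C*q = -14*1589 = -22246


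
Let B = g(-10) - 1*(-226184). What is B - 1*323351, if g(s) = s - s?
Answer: -97167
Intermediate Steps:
g(s) = 0
B = 226184 (B = 0 - 1*(-226184) = 0 + 226184 = 226184)
B - 1*323351 = 226184 - 1*323351 = 226184 - 323351 = -97167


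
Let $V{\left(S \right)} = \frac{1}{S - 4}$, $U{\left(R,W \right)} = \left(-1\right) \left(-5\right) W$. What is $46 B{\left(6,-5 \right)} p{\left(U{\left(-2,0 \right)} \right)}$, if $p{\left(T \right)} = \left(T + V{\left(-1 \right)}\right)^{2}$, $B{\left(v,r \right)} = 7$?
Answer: $\frac{322}{25} \approx 12.88$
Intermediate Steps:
$U{\left(R,W \right)} = 5 W$
$V{\left(S \right)} = \frac{1}{-4 + S}$
$p{\left(T \right)} = \left(- \frac{1}{5} + T\right)^{2}$ ($p{\left(T \right)} = \left(T + \frac{1}{-4 - 1}\right)^{2} = \left(T + \frac{1}{-5}\right)^{2} = \left(T - \frac{1}{5}\right)^{2} = \left(- \frac{1}{5} + T\right)^{2}$)
$46 B{\left(6,-5 \right)} p{\left(U{\left(-2,0 \right)} \right)} = 46 \cdot 7 \frac{\left(-1 + 5 \cdot 5 \cdot 0\right)^{2}}{25} = 322 \frac{\left(-1 + 5 \cdot 0\right)^{2}}{25} = 322 \frac{\left(-1 + 0\right)^{2}}{25} = 322 \frac{\left(-1\right)^{2}}{25} = 322 \cdot \frac{1}{25} \cdot 1 = 322 \cdot \frac{1}{25} = \frac{322}{25}$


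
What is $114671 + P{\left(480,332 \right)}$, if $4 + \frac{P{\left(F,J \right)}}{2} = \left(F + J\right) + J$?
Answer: $116951$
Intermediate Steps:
$P{\left(F,J \right)} = -8 + 2 F + 4 J$ ($P{\left(F,J \right)} = -8 + 2 \left(\left(F + J\right) + J\right) = -8 + 2 \left(F + 2 J\right) = -8 + \left(2 F + 4 J\right) = -8 + 2 F + 4 J$)
$114671 + P{\left(480,332 \right)} = 114671 + \left(-8 + 2 \cdot 480 + 4 \cdot 332\right) = 114671 + \left(-8 + 960 + 1328\right) = 114671 + 2280 = 116951$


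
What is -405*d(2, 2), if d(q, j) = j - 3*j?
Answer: 1620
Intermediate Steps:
d(q, j) = -2*j
-405*d(2, 2) = -(-810)*2 = -405*(-4) = 1620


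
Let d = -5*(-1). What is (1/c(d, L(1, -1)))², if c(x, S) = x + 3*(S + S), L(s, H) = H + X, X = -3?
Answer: 1/361 ≈ 0.0027701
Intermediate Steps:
L(s, H) = -3 + H (L(s, H) = H - 3 = -3 + H)
d = 5
c(x, S) = x + 6*S (c(x, S) = x + 3*(2*S) = x + 6*S)
(1/c(d, L(1, -1)))² = (1/(5 + 6*(-3 - 1)))² = (1/(5 + 6*(-4)))² = (1/(5 - 24))² = (1/(-19))² = (-1/19)² = 1/361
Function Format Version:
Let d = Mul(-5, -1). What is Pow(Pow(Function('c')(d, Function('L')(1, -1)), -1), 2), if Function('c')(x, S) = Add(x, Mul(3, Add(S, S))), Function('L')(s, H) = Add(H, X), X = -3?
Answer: Rational(1, 361) ≈ 0.0027701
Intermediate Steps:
Function('L')(s, H) = Add(-3, H) (Function('L')(s, H) = Add(H, -3) = Add(-3, H))
d = 5
Function('c')(x, S) = Add(x, Mul(6, S)) (Function('c')(x, S) = Add(x, Mul(3, Mul(2, S))) = Add(x, Mul(6, S)))
Pow(Pow(Function('c')(d, Function('L')(1, -1)), -1), 2) = Pow(Pow(Add(5, Mul(6, Add(-3, -1))), -1), 2) = Pow(Pow(Add(5, Mul(6, -4)), -1), 2) = Pow(Pow(Add(5, -24), -1), 2) = Pow(Pow(-19, -1), 2) = Pow(Rational(-1, 19), 2) = Rational(1, 361)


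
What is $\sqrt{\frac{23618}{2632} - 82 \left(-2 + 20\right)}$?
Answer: $\frac{i \sqrt{12962647}}{94} \approx 38.302 i$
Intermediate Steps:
$\sqrt{\frac{23618}{2632} - 82 \left(-2 + 20\right)} = \sqrt{23618 \cdot \frac{1}{2632} - 1476} = \sqrt{\frac{1687}{188} - 1476} = \sqrt{- \frac{275801}{188}} = \frac{i \sqrt{12962647}}{94}$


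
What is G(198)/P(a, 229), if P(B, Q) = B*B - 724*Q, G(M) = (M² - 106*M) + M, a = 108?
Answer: -27/226 ≈ -0.11947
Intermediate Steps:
G(M) = M² - 105*M
P(B, Q) = B² - 724*Q
G(198)/P(a, 229) = (198*(-105 + 198))/(108² - 724*229) = (198*93)/(11664 - 165796) = 18414/(-154132) = 18414*(-1/154132) = -27/226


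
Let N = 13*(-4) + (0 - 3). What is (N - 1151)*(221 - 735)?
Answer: 619884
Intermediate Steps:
N = -55 (N = -52 - 3 = -55)
(N - 1151)*(221 - 735) = (-55 - 1151)*(221 - 735) = -1206*(-514) = 619884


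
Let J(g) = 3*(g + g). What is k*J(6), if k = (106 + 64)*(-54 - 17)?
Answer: -434520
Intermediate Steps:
J(g) = 6*g (J(g) = 3*(2*g) = 6*g)
k = -12070 (k = 170*(-71) = -12070)
k*J(6) = -72420*6 = -12070*36 = -434520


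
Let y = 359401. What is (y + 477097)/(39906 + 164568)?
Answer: 418249/102237 ≈ 4.0910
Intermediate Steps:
(y + 477097)/(39906 + 164568) = (359401 + 477097)/(39906 + 164568) = 836498/204474 = 836498*(1/204474) = 418249/102237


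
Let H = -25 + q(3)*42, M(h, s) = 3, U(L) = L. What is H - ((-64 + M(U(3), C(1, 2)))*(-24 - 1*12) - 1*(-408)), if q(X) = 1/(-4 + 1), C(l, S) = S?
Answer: -2643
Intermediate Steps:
q(X) = -⅓ (q(X) = 1/(-3) = -⅓)
H = -39 (H = -25 - ⅓*42 = -25 - 14 = -39)
H - ((-64 + M(U(3), C(1, 2)))*(-24 - 1*12) - 1*(-408)) = -39 - ((-64 + 3)*(-24 - 1*12) - 1*(-408)) = -39 - (-61*(-24 - 12) + 408) = -39 - (-61*(-36) + 408) = -39 - (2196 + 408) = -39 - 1*2604 = -39 - 2604 = -2643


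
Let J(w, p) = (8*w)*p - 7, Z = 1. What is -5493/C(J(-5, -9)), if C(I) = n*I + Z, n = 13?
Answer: -1831/1530 ≈ -1.1967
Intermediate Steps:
J(w, p) = -7 + 8*p*w (J(w, p) = 8*p*w - 7 = -7 + 8*p*w)
C(I) = 1 + 13*I (C(I) = 13*I + 1 = 1 + 13*I)
-5493/C(J(-5, -9)) = -5493/(1 + 13*(-7 + 8*(-9)*(-5))) = -5493/(1 + 13*(-7 + 360)) = -5493/(1 + 13*353) = -5493/(1 + 4589) = -5493/4590 = -5493*1/4590 = -1831/1530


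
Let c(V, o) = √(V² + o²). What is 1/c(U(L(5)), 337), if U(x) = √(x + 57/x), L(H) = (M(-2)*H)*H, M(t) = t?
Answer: 5*√11351786/5675893 ≈ 0.0029680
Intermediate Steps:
L(H) = -2*H² (L(H) = (-2*H)*H = -2*H²)
1/c(U(L(5)), 337) = 1/(√((√(-2*5² + 57/((-2*5²))))² + 337²)) = 1/(√((√(-2*25 + 57/((-2*25))))² + 113569)) = 1/(√((√(-50 + 57/(-50)))² + 113569)) = 1/(√((√(-50 + 57*(-1/50)))² + 113569)) = 1/(√((√(-50 - 57/50))² + 113569)) = 1/(√((√(-2557/50))² + 113569)) = 1/(√((I*√5114/10)² + 113569)) = 1/(√(-2557/50 + 113569)) = 1/(√(5675893/50)) = 1/(√11351786/10) = 5*√11351786/5675893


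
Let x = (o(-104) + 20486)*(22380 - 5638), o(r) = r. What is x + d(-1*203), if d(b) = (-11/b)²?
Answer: 14061971411917/41209 ≈ 3.4124e+8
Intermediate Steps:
d(b) = 121/b²
x = 341235444 (x = (-104 + 20486)*(22380 - 5638) = 20382*16742 = 341235444)
x + d(-1*203) = 341235444 + 121/(-1*203)² = 341235444 + 121/(-203)² = 341235444 + 121*(1/41209) = 341235444 + 121/41209 = 14061971411917/41209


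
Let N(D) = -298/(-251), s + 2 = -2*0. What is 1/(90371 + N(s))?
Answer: 251/22683419 ≈ 1.1065e-5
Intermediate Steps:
s = -2 (s = -2 - 2*0 = -2 + 0 = -2)
N(D) = 298/251 (N(D) = -298*(-1/251) = 298/251)
1/(90371 + N(s)) = 1/(90371 + 298/251) = 1/(22683419/251) = 251/22683419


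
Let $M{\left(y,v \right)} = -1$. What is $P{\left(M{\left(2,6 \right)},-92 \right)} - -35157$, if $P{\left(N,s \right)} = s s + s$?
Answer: $43529$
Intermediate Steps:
$P{\left(N,s \right)} = s + s^{2}$ ($P{\left(N,s \right)} = s^{2} + s = s + s^{2}$)
$P{\left(M{\left(2,6 \right)},-92 \right)} - -35157 = - 92 \left(1 - 92\right) - -35157 = \left(-92\right) \left(-91\right) + 35157 = 8372 + 35157 = 43529$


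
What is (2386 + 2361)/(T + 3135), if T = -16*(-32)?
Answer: 4747/3647 ≈ 1.3016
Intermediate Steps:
T = 512
(2386 + 2361)/(T + 3135) = (2386 + 2361)/(512 + 3135) = 4747/3647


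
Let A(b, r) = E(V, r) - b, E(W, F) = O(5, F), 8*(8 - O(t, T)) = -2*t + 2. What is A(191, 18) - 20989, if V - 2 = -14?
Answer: -21171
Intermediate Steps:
V = -12 (V = 2 - 14 = -12)
O(t, T) = 31/4 + t/4 (O(t, T) = 8 - (-2*t + 2)/8 = 8 - (2 - 2*t)/8 = 8 + (-¼ + t/4) = 31/4 + t/4)
E(W, F) = 9 (E(W, F) = 31/4 + (¼)*5 = 31/4 + 5/4 = 9)
A(b, r) = 9 - b
A(191, 18) - 20989 = (9 - 1*191) - 20989 = (9 - 191) - 20989 = -182 - 20989 = -21171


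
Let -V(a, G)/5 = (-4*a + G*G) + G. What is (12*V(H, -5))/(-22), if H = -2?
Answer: 840/11 ≈ 76.364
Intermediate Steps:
V(a, G) = -5*G - 5*G² + 20*a (V(a, G) = -5*((-4*a + G*G) + G) = -5*((-4*a + G²) + G) = -5*((G² - 4*a) + G) = -5*(G + G² - 4*a) = -5*G - 5*G² + 20*a)
(12*V(H, -5))/(-22) = (12*(-5*(-5) - 5*(-5)² + 20*(-2)))/(-22) = (12*(25 - 5*25 - 40))*(-1/22) = (12*(25 - 125 - 40))*(-1/22) = (12*(-140))*(-1/22) = -1680*(-1/22) = 840/11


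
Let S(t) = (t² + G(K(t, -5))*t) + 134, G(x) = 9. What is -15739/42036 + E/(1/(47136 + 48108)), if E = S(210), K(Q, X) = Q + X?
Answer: 184665587969477/42036 ≈ 4.3930e+9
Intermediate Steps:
S(t) = 134 + t² + 9*t (S(t) = (t² + 9*t) + 134 = 134 + t² + 9*t)
E = 46124 (E = 134 + 210² + 9*210 = 134 + 44100 + 1890 = 46124)
-15739/42036 + E/(1/(47136 + 48108)) = -15739/42036 + 46124/(1/(47136 + 48108)) = -15739*1/42036 + 46124/(1/95244) = -15739/42036 + 46124/(1/95244) = -15739/42036 + 46124*95244 = -15739/42036 + 4393034256 = 184665587969477/42036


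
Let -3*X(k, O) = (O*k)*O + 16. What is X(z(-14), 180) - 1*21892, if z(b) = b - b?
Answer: -65692/3 ≈ -21897.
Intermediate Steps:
z(b) = 0
X(k, O) = -16/3 - k*O²/3 (X(k, O) = -((O*k)*O + 16)/3 = -(k*O² + 16)/3 = -(16 + k*O²)/3 = -16/3 - k*O²/3)
X(z(-14), 180) - 1*21892 = (-16/3 - ⅓*0*180²) - 1*21892 = (-16/3 - ⅓*0*32400) - 21892 = (-16/3 + 0) - 21892 = -16/3 - 21892 = -65692/3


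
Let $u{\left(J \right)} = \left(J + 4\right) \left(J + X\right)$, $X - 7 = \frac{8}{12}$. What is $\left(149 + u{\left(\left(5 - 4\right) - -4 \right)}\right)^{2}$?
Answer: $69169$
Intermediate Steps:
$X = \frac{23}{3}$ ($X = 7 + \frac{8}{12} = 7 + 8 \cdot \frac{1}{12} = 7 + \frac{2}{3} = \frac{23}{3} \approx 7.6667$)
$u{\left(J \right)} = \left(4 + J\right) \left(\frac{23}{3} + J\right)$ ($u{\left(J \right)} = \left(J + 4\right) \left(J + \frac{23}{3}\right) = \left(4 + J\right) \left(\frac{23}{3} + J\right)$)
$\left(149 + u{\left(\left(5 - 4\right) - -4 \right)}\right)^{2} = \left(149 + \left(\frac{92}{3} + \left(\left(5 - 4\right) - -4\right)^{2} + \frac{35 \left(\left(5 - 4\right) - -4\right)}{3}\right)\right)^{2} = \left(149 + \left(\frac{92}{3} + \left(\left(5 - 4\right) + 4\right)^{2} + \frac{35 \left(\left(5 - 4\right) + 4\right)}{3}\right)\right)^{2} = \left(149 + \left(\frac{92}{3} + \left(1 + 4\right)^{2} + \frac{35 \left(1 + 4\right)}{3}\right)\right)^{2} = \left(149 + \left(\frac{92}{3} + 5^{2} + \frac{35}{3} \cdot 5\right)\right)^{2} = \left(149 + \left(\frac{92}{3} + 25 + \frac{175}{3}\right)\right)^{2} = \left(149 + 114\right)^{2} = 263^{2} = 69169$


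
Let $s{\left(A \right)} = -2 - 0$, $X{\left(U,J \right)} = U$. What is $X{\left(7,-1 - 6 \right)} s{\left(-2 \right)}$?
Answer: $-14$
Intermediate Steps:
$s{\left(A \right)} = -2$ ($s{\left(A \right)} = -2 + 0 = -2$)
$X{\left(7,-1 - 6 \right)} s{\left(-2 \right)} = 7 \left(-2\right) = -14$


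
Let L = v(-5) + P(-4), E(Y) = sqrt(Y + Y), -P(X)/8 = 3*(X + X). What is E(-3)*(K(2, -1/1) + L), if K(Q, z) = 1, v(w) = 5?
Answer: 198*I*sqrt(6) ≈ 485.0*I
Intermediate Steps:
P(X) = -48*X (P(X) = -24*(X + X) = -24*2*X = -48*X)
E(Y) = sqrt(2)*sqrt(Y) (E(Y) = sqrt(2*Y) = sqrt(2)*sqrt(Y))
L = 197 (L = 5 - 48*(-4) = 5 + 192 = 197)
E(-3)*(K(2, -1/1) + L) = (sqrt(2)*sqrt(-3))*(1 + 197) = (sqrt(2)*(I*sqrt(3)))*198 = (I*sqrt(6))*198 = 198*I*sqrt(6)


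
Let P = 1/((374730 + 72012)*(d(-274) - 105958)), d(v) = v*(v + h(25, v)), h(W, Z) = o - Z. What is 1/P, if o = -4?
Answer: -46846259604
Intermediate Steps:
h(W, Z) = -4 - Z
d(v) = -4*v (d(v) = v*(v + (-4 - v)) = v*(-4) = -4*v)
P = -1/46846259604 (P = 1/((374730 + 72012)*(-4*(-274) - 105958)) = 1/(446742*(1096 - 105958)) = 1/(446742*(-104862)) = 1/(-46846259604) = -1/46846259604 ≈ -2.1346e-11)
1/P = 1/(-1/46846259604) = -46846259604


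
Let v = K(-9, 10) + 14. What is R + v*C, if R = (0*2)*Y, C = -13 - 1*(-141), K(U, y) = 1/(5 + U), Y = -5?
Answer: 1760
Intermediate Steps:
C = 128 (C = -13 + 141 = 128)
v = 55/4 (v = 1/(5 - 9) + 14 = 1/(-4) + 14 = -¼ + 14 = 55/4 ≈ 13.750)
R = 0 (R = (0*2)*(-5) = 0*(-5) = 0)
R + v*C = 0 + (55/4)*128 = 0 + 1760 = 1760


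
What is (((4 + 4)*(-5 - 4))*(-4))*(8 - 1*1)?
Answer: 2016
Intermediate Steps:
(((4 + 4)*(-5 - 4))*(-4))*(8 - 1*1) = ((8*(-9))*(-4))*(8 - 1) = -72*(-4)*7 = 288*7 = 2016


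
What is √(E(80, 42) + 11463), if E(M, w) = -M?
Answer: √11383 ≈ 106.69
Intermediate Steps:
√(E(80, 42) + 11463) = √(-1*80 + 11463) = √(-80 + 11463) = √11383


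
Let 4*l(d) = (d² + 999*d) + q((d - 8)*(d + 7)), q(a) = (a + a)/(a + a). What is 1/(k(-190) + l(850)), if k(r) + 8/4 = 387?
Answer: 4/1573191 ≈ 2.5426e-6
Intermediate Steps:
k(r) = 385 (k(r) = -2 + 387 = 385)
q(a) = 1 (q(a) = (2*a)/((2*a)) = (2*a)*(1/(2*a)) = 1)
l(d) = ¼ + d²/4 + 999*d/4 (l(d) = ((d² + 999*d) + 1)/4 = (1 + d² + 999*d)/4 = ¼ + d²/4 + 999*d/4)
1/(k(-190) + l(850)) = 1/(385 + (¼ + (¼)*850² + (999/4)*850)) = 1/(385 + (¼ + (¼)*722500 + 424575/2)) = 1/(385 + (¼ + 180625 + 424575/2)) = 1/(385 + 1571651/4) = 1/(1573191/4) = 4/1573191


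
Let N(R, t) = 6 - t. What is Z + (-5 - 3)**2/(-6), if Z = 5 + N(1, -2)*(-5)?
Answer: -137/3 ≈ -45.667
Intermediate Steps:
Z = -35 (Z = 5 + (6 - 1*(-2))*(-5) = 5 + (6 + 2)*(-5) = 5 + 8*(-5) = 5 - 40 = -35)
Z + (-5 - 3)**2/(-6) = -35 + (-5 - 3)**2/(-6) = -35 + (-8)**2*(-1/6) = -35 + 64*(-1/6) = -35 - 32/3 = -137/3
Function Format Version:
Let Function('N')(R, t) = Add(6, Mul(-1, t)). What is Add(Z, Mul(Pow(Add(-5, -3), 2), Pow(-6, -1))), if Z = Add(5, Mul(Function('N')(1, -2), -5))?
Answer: Rational(-137, 3) ≈ -45.667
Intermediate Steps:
Z = -35 (Z = Add(5, Mul(Add(6, Mul(-1, -2)), -5)) = Add(5, Mul(Add(6, 2), -5)) = Add(5, Mul(8, -5)) = Add(5, -40) = -35)
Add(Z, Mul(Pow(Add(-5, -3), 2), Pow(-6, -1))) = Add(-35, Mul(Pow(Add(-5, -3), 2), Pow(-6, -1))) = Add(-35, Mul(Pow(-8, 2), Rational(-1, 6))) = Add(-35, Mul(64, Rational(-1, 6))) = Add(-35, Rational(-32, 3)) = Rational(-137, 3)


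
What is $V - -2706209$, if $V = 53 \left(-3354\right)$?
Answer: $2528447$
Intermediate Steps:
$V = -177762$
$V - -2706209 = -177762 - -2706209 = -177762 + 2706209 = 2528447$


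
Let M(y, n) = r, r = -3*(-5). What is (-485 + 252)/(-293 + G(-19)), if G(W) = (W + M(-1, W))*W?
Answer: 233/217 ≈ 1.0737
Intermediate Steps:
r = 15
M(y, n) = 15
G(W) = W*(15 + W) (G(W) = (W + 15)*W = (15 + W)*W = W*(15 + W))
(-485 + 252)/(-293 + G(-19)) = (-485 + 252)/(-293 - 19*(15 - 19)) = -233/(-293 - 19*(-4)) = -233/(-293 + 76) = -233/(-217) = -233*(-1/217) = 233/217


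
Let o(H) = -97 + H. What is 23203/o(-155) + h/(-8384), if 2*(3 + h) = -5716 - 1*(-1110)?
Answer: -24244105/264096 ≈ -91.800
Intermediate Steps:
h = -2306 (h = -3 + (-5716 - 1*(-1110))/2 = -3 + (-5716 + 1110)/2 = -3 + (½)*(-4606) = -3 - 2303 = -2306)
23203/o(-155) + h/(-8384) = 23203/(-97 - 155) - 2306/(-8384) = 23203/(-252) - 2306*(-1/8384) = 23203*(-1/252) + 1153/4192 = -23203/252 + 1153/4192 = -24244105/264096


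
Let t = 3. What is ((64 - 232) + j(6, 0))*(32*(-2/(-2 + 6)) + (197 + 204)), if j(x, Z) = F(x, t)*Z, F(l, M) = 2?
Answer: -64680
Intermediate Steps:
j(x, Z) = 2*Z
((64 - 232) + j(6, 0))*(32*(-2/(-2 + 6)) + (197 + 204)) = ((64 - 232) + 2*0)*(32*(-2/(-2 + 6)) + (197 + 204)) = (-168 + 0)*(32*(-2/4) + 401) = -168*(32*(-2*1/4) + 401) = -168*(32*(-1/2) + 401) = -168*(-16 + 401) = -168*385 = -64680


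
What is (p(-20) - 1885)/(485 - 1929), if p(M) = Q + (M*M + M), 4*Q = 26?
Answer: 2997/2888 ≈ 1.0377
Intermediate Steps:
Q = 13/2 (Q = (¼)*26 = 13/2 ≈ 6.5000)
p(M) = 13/2 + M + M² (p(M) = 13/2 + (M*M + M) = 13/2 + (M² + M) = 13/2 + (M + M²) = 13/2 + M + M²)
(p(-20) - 1885)/(485 - 1929) = ((13/2 - 20 + (-20)²) - 1885)/(485 - 1929) = ((13/2 - 20 + 400) - 1885)/(-1444) = (773/2 - 1885)*(-1/1444) = -2997/2*(-1/1444) = 2997/2888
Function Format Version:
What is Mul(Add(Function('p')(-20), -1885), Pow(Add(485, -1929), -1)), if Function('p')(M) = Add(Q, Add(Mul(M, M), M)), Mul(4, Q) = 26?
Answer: Rational(2997, 2888) ≈ 1.0377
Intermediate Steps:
Q = Rational(13, 2) (Q = Mul(Rational(1, 4), 26) = Rational(13, 2) ≈ 6.5000)
Function('p')(M) = Add(Rational(13, 2), M, Pow(M, 2)) (Function('p')(M) = Add(Rational(13, 2), Add(Mul(M, M), M)) = Add(Rational(13, 2), Add(Pow(M, 2), M)) = Add(Rational(13, 2), Add(M, Pow(M, 2))) = Add(Rational(13, 2), M, Pow(M, 2)))
Mul(Add(Function('p')(-20), -1885), Pow(Add(485, -1929), -1)) = Mul(Add(Add(Rational(13, 2), -20, Pow(-20, 2)), -1885), Pow(Add(485, -1929), -1)) = Mul(Add(Add(Rational(13, 2), -20, 400), -1885), Pow(-1444, -1)) = Mul(Add(Rational(773, 2), -1885), Rational(-1, 1444)) = Mul(Rational(-2997, 2), Rational(-1, 1444)) = Rational(2997, 2888)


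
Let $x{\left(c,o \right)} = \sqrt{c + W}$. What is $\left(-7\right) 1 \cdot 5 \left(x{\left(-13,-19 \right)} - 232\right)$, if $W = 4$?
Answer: $8120 - 105 i \approx 8120.0 - 105.0 i$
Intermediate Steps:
$x{\left(c,o \right)} = \sqrt{4 + c}$ ($x{\left(c,o \right)} = \sqrt{c + 4} = \sqrt{4 + c}$)
$\left(-7\right) 1 \cdot 5 \left(x{\left(-13,-19 \right)} - 232\right) = \left(-7\right) 1 \cdot 5 \left(\sqrt{4 - 13} - 232\right) = \left(-7\right) 5 \left(\sqrt{-9} - 232\right) = - 35 \left(3 i - 232\right) = - 35 \left(-232 + 3 i\right) = 8120 - 105 i$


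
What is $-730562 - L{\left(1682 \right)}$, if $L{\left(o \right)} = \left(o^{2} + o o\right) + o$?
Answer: $-6390492$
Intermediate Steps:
$L{\left(o \right)} = o + 2 o^{2}$ ($L{\left(o \right)} = \left(o^{2} + o^{2}\right) + o = 2 o^{2} + o = o + 2 o^{2}$)
$-730562 - L{\left(1682 \right)} = -730562 - 1682 \left(1 + 2 \cdot 1682\right) = -730562 - 1682 \left(1 + 3364\right) = -730562 - 1682 \cdot 3365 = -730562 - 5659930 = -6390492$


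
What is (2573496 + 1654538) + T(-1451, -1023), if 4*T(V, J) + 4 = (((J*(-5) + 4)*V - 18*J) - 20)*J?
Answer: 7596600457/4 ≈ 1.8991e+9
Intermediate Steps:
T(V, J) = -1 + J*(-20 - 18*J + V*(4 - 5*J))/4 (T(V, J) = -1 + ((((J*(-5) + 4)*V - 18*J) - 20)*J)/4 = -1 + ((((-5*J + 4)*V - 18*J) - 20)*J)/4 = -1 + ((((4 - 5*J)*V - 18*J) - 20)*J)/4 = -1 + (((V*(4 - 5*J) - 18*J) - 20)*J)/4 = -1 + (((-18*J + V*(4 - 5*J)) - 20)*J)/4 = -1 + ((-20 - 18*J + V*(4 - 5*J))*J)/4 = -1 + (J*(-20 - 18*J + V*(4 - 5*J)))/4 = -1 + J*(-20 - 18*J + V*(4 - 5*J))/4)
(2573496 + 1654538) + T(-1451, -1023) = (2573496 + 1654538) + (-1 - 5*(-1023) - 9/2*(-1023)² - 1023*(-1451) - 5/4*(-1451)*(-1023)²) = 4228034 + (-1 + 5115 - 9/2*1046529 + 1484373 - 5/4*(-1451)*1046529) = 4228034 + (-1 + 5115 - 9418761/2 + 1484373 + 7592567895/4) = 4228034 + 7579688321/4 = 7596600457/4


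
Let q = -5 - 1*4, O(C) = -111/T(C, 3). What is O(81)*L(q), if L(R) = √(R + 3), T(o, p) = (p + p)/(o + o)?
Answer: -2997*I*√6 ≈ -7341.1*I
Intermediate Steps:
T(o, p) = p/o (T(o, p) = (2*p)/((2*o)) = (2*p)*(1/(2*o)) = p/o)
O(C) = -37*C (O(C) = -111*C/3 = -37*C)
q = -9 (q = -5 - 4 = -9)
L(R) = √(3 + R)
O(81)*L(q) = (-37*81)*√(3 - 9) = -2997*I*√6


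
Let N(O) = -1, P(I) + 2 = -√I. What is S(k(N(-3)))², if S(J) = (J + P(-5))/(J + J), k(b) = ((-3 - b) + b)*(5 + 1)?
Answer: (20 + I*√5)²/1296 ≈ 0.30478 + 0.069014*I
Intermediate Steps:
P(I) = -2 - √I
k(b) = -18 (k(b) = -3*6 = -18)
S(J) = (-2 + J - I*√5)/(2*J) (S(J) = (J + (-2 - √(-5)))/(J + J) = (J + (-2 - I*√5))/((2*J)) = (J + (-2 - I*√5))*(1/(2*J)) = (-2 + J - I*√5)*(1/(2*J)) = (-2 + J - I*√5)/(2*J))
S(k(N(-3)))² = ((½)*(-2 - 18 - I*√5)/(-18))² = ((½)*(-1/18)*(-20 - I*√5))² = (5/9 + I*√5/36)²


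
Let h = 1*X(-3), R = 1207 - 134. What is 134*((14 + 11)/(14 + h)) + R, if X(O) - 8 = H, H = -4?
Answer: 11332/9 ≈ 1259.1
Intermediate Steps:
X(O) = 4 (X(O) = 8 - 4 = 4)
R = 1073
h = 4 (h = 1*4 = 4)
134*((14 + 11)/(14 + h)) + R = 134*((14 + 11)/(14 + 4)) + 1073 = 134*(25/18) + 1073 = 1675/9 + 1073 = 11332/9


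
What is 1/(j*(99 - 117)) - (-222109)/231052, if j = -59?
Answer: 118055405/122688612 ≈ 0.96224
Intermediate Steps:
1/(j*(99 - 117)) - (-222109)/231052 = 1/(-59*(99 - 117)) - (-222109)/231052 = 1/(-59*(-18)) - (-222109)/231052 = 1/1062 - 1*(-222109/231052) = 1/1062 + 222109/231052 = 118055405/122688612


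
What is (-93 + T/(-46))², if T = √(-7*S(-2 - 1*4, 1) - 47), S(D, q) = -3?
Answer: (4278 + I*√26)²/2116 ≈ 8649.0 + 20.618*I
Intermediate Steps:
T = I*√26 (T = √(-7*(-3) - 47) = √(21 - 47) = √(-26) = I*√26 ≈ 5.099*I)
(-93 + T/(-46))² = (-93 + (I*√26)/(-46))² = (-93 + (I*√26)*(-1/46))² = (-93 - I*√26/46)²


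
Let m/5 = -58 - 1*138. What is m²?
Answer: 960400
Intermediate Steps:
m = -980 (m = 5*(-58 - 1*138) = 5*(-58 - 138) = 5*(-196) = -980)
m² = (-980)² = 960400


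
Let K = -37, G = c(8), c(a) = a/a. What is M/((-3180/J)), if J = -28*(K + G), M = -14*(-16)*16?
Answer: -301056/265 ≈ -1136.1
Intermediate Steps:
c(a) = 1
G = 1
M = 3584 (M = 224*16 = 3584)
J = 1008 (J = -28*(-37 + 1) = -28*(-36) = 1008)
M/((-3180/J)) = 3584/((-3180/1008)) = 3584/((-3180*1/1008)) = 3584/(-265/84) = 3584*(-84/265) = -301056/265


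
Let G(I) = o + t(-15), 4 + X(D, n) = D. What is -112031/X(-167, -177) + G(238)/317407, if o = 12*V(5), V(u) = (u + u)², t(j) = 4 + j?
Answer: 35559626936/54276597 ≈ 655.16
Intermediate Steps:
X(D, n) = -4 + D
V(u) = 4*u² (V(u) = (2*u)² = 4*u²)
o = 1200 (o = 12*(4*5²) = 12*(4*25) = 12*100 = 1200)
G(I) = 1189 (G(I) = 1200 + (4 - 15) = 1200 - 11 = 1189)
-112031/X(-167, -177) + G(238)/317407 = -112031/(-4 - 167) + 1189/317407 = -112031/(-171) + 1189*(1/317407) = -112031*(-1/171) + 1189/317407 = 112031/171 + 1189/317407 = 35559626936/54276597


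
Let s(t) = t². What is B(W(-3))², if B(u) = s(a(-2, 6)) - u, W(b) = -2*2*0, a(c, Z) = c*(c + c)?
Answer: 4096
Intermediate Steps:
a(c, Z) = 2*c² (a(c, Z) = c*(2*c) = 2*c²)
W(b) = 0 (W(b) = -4*0 = 0)
B(u) = 64 - u (B(u) = (2*(-2)²)² - u = (2*4)² - u = 8² - u = 64 - u)
B(W(-3))² = (64 - 1*0)² = (64 + 0)² = 64² = 4096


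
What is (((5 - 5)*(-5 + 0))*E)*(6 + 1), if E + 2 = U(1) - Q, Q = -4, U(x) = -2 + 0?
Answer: 0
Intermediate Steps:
U(x) = -2
E = 0 (E = -2 + (-2 - 1*(-4)) = -2 + (-2 + 4) = -2 + 2 = 0)
(((5 - 5)*(-5 + 0))*E)*(6 + 1) = (((5 - 5)*(-5 + 0))*0)*(6 + 1) = ((0*(-5))*0)*7 = (0*0)*7 = 0*7 = 0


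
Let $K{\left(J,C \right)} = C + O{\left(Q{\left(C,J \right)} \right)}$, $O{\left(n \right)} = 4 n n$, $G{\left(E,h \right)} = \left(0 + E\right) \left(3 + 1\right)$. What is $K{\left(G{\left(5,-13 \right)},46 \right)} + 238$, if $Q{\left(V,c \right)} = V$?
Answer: $8748$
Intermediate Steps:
$G{\left(E,h \right)} = 4 E$ ($G{\left(E,h \right)} = E 4 = 4 E$)
$O{\left(n \right)} = 4 n^{2}$
$K{\left(J,C \right)} = C + 4 C^{2}$
$K{\left(G{\left(5,-13 \right)},46 \right)} + 238 = 46 \left(1 + 4 \cdot 46\right) + 238 = 46 \left(1 + 184\right) + 238 = 46 \cdot 185 + 238 = 8510 + 238 = 8748$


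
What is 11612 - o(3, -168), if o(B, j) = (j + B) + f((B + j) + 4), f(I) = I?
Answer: 11938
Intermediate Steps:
o(B, j) = 4 + 2*B + 2*j (o(B, j) = (j + B) + ((B + j) + 4) = (B + j) + (4 + B + j) = 4 + 2*B + 2*j)
11612 - o(3, -168) = 11612 - (4 + 2*3 + 2*(-168)) = 11612 - (4 + 6 - 336) = 11612 - 1*(-326) = 11612 + 326 = 11938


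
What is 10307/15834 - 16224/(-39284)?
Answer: 23635393/22215102 ≈ 1.0639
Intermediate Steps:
10307/15834 - 16224/(-39284) = 10307*(1/15834) - 16224*(-1/39284) = 10307/15834 + 4056/9821 = 23635393/22215102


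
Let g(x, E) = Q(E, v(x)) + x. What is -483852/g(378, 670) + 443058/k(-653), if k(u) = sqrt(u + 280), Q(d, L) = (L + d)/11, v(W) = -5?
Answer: -5322372/4823 - 443058*I*sqrt(373)/373 ≈ -1103.5 - 22941.0*I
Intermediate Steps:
Q(d, L) = L/11 + d/11 (Q(d, L) = (L + d)*(1/11) = L/11 + d/11)
g(x, E) = -5/11 + x + E/11 (g(x, E) = ((1/11)*(-5) + E/11) + x = (-5/11 + E/11) + x = -5/11 + x + E/11)
k(u) = sqrt(280 + u)
-483852/g(378, 670) + 443058/k(-653) = -483852/(-5/11 + 378 + (1/11)*670) + 443058/(sqrt(280 - 653)) = -483852/(-5/11 + 378 + 670/11) + 443058/(sqrt(-373)) = -483852/4823/11 + 443058/((I*sqrt(373))) = -483852*11/4823 + 443058*(-I*sqrt(373)/373) = -5322372/4823 - 443058*I*sqrt(373)/373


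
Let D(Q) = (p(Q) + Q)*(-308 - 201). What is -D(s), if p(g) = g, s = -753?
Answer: -766554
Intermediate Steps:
D(Q) = -1018*Q (D(Q) = (Q + Q)*(-308 - 201) = (2*Q)*(-509) = -1018*Q)
-D(s) = -(-1018)*(-753) = -1*766554 = -766554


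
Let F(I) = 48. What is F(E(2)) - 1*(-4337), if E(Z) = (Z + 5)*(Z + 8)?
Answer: 4385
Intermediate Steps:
E(Z) = (5 + Z)*(8 + Z)
F(E(2)) - 1*(-4337) = 48 - 1*(-4337) = 48 + 4337 = 4385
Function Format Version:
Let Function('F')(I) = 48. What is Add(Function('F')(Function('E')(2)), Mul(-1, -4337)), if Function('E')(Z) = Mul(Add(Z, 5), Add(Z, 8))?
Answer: 4385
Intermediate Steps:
Function('E')(Z) = Mul(Add(5, Z), Add(8, Z))
Add(Function('F')(Function('E')(2)), Mul(-1, -4337)) = Add(48, Mul(-1, -4337)) = Add(48, 4337) = 4385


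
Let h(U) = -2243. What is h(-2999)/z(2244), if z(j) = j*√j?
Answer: -2243*√561/2517768 ≈ -0.021101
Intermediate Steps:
z(j) = j^(3/2)
h(-2999)/z(2244) = -2243*√561/2517768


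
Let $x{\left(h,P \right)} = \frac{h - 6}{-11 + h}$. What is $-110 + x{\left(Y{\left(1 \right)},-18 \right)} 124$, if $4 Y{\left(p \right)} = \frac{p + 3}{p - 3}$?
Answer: $- \frac{918}{23} \approx -39.913$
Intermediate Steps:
$Y{\left(p \right)} = \frac{3 + p}{4 \left(-3 + p\right)}$ ($Y{\left(p \right)} = \frac{\left(p + 3\right) \frac{1}{p - 3}}{4} = \frac{\left(3 + p\right) \frac{1}{-3 + p}}{4} = \frac{\frac{1}{-3 + p} \left(3 + p\right)}{4} = \frac{3 + p}{4 \left(-3 + p\right)}$)
$x{\left(h,P \right)} = \frac{-6 + h}{-11 + h}$
$-110 + x{\left(Y{\left(1 \right)},-18 \right)} 124 = -110 + \frac{-6 + \frac{3 + 1}{4 \left(-3 + 1\right)}}{-11 + \frac{3 + 1}{4 \left(-3 + 1\right)}} 124 = -110 + \frac{-6 + \frac{1}{4} \frac{1}{-2} \cdot 4}{-11 + \frac{1}{4} \frac{1}{-2} \cdot 4} \cdot 124 = -110 + \frac{-6 + \frac{1}{4} \left(- \frac{1}{2}\right) 4}{-11 + \frac{1}{4} \left(- \frac{1}{2}\right) 4} \cdot 124 = -110 + \frac{-6 - \frac{1}{2}}{-11 - \frac{1}{2}} \cdot 124 = -110 + \frac{1}{- \frac{23}{2}} \left(- \frac{13}{2}\right) 124 = -110 + \left(- \frac{2}{23}\right) \left(- \frac{13}{2}\right) 124 = -110 + \frac{13}{23} \cdot 124 = -110 + \frac{1612}{23} = - \frac{918}{23}$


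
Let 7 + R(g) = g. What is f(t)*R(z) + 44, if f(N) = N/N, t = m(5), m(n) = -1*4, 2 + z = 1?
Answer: 36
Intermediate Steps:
z = -1 (z = -2 + 1 = -1)
R(g) = -7 + g
m(n) = -4
t = -4
f(N) = 1
f(t)*R(z) + 44 = 1*(-7 - 1) + 44 = 1*(-8) + 44 = -8 + 44 = 36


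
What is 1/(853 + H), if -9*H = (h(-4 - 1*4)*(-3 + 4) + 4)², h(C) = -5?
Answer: 9/7676 ≈ 0.0011725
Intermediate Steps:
H = -⅑ (H = -(-5*(-3 + 4) + 4)²/9 = -(-5*1 + 4)²/9 = -(-5 + 4)²/9 = -⅑*(-1)² = -⅑*1 = -⅑ ≈ -0.11111)
1/(853 + H) = 1/(853 - ⅑) = 1/(7676/9) = 9/7676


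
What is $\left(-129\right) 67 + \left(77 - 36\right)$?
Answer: $-8602$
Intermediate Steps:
$\left(-129\right) 67 + \left(77 - 36\right) = -8643 + 41 = -8602$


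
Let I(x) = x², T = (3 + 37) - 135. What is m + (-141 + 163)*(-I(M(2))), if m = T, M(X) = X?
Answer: -183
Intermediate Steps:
T = -95 (T = 40 - 135 = -95)
m = -95
m + (-141 + 163)*(-I(M(2))) = -95 + (-141 + 163)*(-1*2²) = -95 + 22*(-1*4) = -95 + 22*(-4) = -95 - 88 = -183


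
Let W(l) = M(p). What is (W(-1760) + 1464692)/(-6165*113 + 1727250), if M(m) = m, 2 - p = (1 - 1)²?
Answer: 1464694/1030605 ≈ 1.4212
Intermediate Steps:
p = 2 (p = 2 - (1 - 1)² = 2 - 1*0² = 2 - 1*0 = 2 + 0 = 2)
W(l) = 2
(W(-1760) + 1464692)/(-6165*113 + 1727250) = (2 + 1464692)/(-6165*113 + 1727250) = 1464694/(-696645 + 1727250) = 1464694/1030605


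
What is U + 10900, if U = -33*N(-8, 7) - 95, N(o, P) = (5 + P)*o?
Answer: 13973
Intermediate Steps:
N(o, P) = o*(5 + P)
U = 3073 (U = -(-264)*(5 + 7) - 95 = -(-264)*12 - 95 = -33*(-96) - 95 = 3168 - 95 = 3073)
U + 10900 = 3073 + 10900 = 13973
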